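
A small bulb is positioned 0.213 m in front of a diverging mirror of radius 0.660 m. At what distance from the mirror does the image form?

f = R/2 = 0.660/2 = 0.3300 m; for a diverging mirror, f = -0.3300 m.
Mirror equation: 1/q = 1/f − 1/p = 1/(-0.3300) − 1/(0.213) = -3.030 − 4.695 = -7.725, so q = -0.129 m.
The image is virtual, upright and reduced, behind the mirror.

0.129 m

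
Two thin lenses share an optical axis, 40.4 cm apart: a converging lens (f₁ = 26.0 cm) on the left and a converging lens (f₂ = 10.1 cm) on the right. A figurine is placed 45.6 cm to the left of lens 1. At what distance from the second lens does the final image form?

6.72 cm

Lens 1: 1/d_i1 = 1/f₁ − 1/d_o1 = 1/(26.0) − 1/(45.6) = 0.01653, so d_i1 = 60.49 cm.
The intermediate image is 60.49 cm to the right of lens 1, which lies 20.09 cm to the right of lens 2 — a virtual object — so d_o2 = −20.09 cm.
Lens 2: 1/d_i2 = 1/f₂ − 1/d_o2 = 1/(10.1) − 1/(-20.09) = 0.1488, so d_i2 = 6.72 cm.
The final image is real, 6.72 cm to the right of lens 2 (overall magnification ≈ -0.44).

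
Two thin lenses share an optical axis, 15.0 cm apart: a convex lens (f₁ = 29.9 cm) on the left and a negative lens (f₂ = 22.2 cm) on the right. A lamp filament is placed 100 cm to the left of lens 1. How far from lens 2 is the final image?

Lens 1: 1/d_i1 = 1/f₁ − 1/d_o1 = 1/(29.9) − 1/(100) = 0.02344, so d_i1 = 42.65 cm.
The intermediate image is 42.65 cm to the right of lens 1, which lies 27.65 cm to the right of lens 2 — a virtual object — so d_o2 = −27.65 cm.
Lens 2 is diverging, so f₂ = −22.2 cm.
Lens 2: 1/d_i2 = 1/f₂ − 1/d_o2 = 1/(-22.2) − 1/(-27.65) = -0.008879, so d_i2 = -113 cm.
The final image is virtual, 113 cm to the left of lens 2 (overall magnification ≈ 1.7).

113 cm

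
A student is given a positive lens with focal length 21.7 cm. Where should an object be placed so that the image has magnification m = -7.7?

24.5 cm

m = −d_i/d_o ⇒ d_i = −m·d_o.
1/f = 1/d_o + 1/d_i = 1/d_o − 1/(m·d_o) = (1 − 1/m)/d_o, so d_o = f(1 − 1/m) = (21.70)(1 − 1/(-7.7)) = 24.5 cm.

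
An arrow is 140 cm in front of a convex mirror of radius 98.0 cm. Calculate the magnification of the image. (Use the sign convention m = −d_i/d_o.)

m = +0.259

f = R/2 = 98.0/2 = 49.00 cm; for a convex mirror, f = -49.00 cm.
1/d_i = 1/f − 1/d_o = 1/(-49.00) − 1/(140) = -0.02755, so d_i = -36.30 cm.
m = −d_i/d_o = −(-36.30)/(140) = +0.259.
The image is virtual, upright and reduced, behind the mirror.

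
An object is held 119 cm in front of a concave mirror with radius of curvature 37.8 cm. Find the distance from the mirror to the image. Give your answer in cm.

f = R/2 = 37.8/2 = 18.90 cm.
Mirror equation: 1/q = 1/f − 1/p = 1/(18.90) − 1/(119) = 0.05291 − 0.008403 = 0.04451, so q = 22.5 cm.
The image is real, inverted and reduced, in front of the mirror.

22.5 cm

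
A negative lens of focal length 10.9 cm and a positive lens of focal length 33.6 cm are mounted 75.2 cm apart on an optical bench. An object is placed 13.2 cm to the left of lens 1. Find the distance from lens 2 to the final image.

57.3 cm

Lens 1 is diverging, so f₁ = −10.9 cm.
Lens 1: 1/d_i1 = 1/f₁ − 1/d_o1 = 1/(-10.9) − 1/(13.2) = -0.1675, so d_i1 = -5.970 cm.
The intermediate image is 5.970 cm to the left of lens 1 (virtual), which is 75.2 − (-5.970) = 81.17 cm to the left of lens 2, so d_o2 = +81.17 cm.
Lens 2: 1/d_i2 = 1/f₂ − 1/d_o2 = 1/(33.6) − 1/(81.17) = 0.01744, so d_i2 = 57.3 cm.
The final image is real, 57.3 cm to the right of lens 2 (overall magnification ≈ -0.32).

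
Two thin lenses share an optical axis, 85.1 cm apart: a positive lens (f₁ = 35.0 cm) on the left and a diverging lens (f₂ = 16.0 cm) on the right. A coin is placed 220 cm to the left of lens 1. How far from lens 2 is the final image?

11.7 cm

Lens 1: 1/d_i1 = 1/f₁ − 1/d_o1 = 1/(35.0) − 1/(220) = 0.02403, so d_i1 = 41.62 cm.
The intermediate image is 41.62 cm to the right of lens 1, which is 85.1 − (41.62) = 43.48 cm to the left of lens 2, so d_o2 = +43.48 cm.
Lens 2 is diverging, so f₂ = −16.0 cm.
Lens 2: 1/d_i2 = 1/f₂ − 1/d_o2 = 1/(-16.0) − 1/(43.48) = -0.08550, so d_i2 = -11.7 cm.
The final image is virtual, 11.7 cm to the left of lens 2 (overall magnification ≈ -0.051).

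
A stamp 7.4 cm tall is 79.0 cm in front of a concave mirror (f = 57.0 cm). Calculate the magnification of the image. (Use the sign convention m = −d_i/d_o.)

m = -2.59

1/d_i = 1/f − 1/d_o = 1/(57.00) − 1/(79.0) = 0.004886, so d_i = 204.7 cm.
m = −d_i/d_o = −(204.7)/(79.0) = -2.59.
The image is real, inverted and enlarged, in front of the mirror.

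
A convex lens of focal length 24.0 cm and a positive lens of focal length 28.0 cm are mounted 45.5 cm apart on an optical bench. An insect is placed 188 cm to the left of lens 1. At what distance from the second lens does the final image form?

Lens 1: 1/d_i1 = 1/f₁ − 1/d_o1 = 1/(24.0) − 1/(188) = 0.03635, so d_i1 = 27.51 cm.
The intermediate image is 27.51 cm to the right of lens 1, which is 45.5 − (27.51) = 17.99 cm to the left of lens 2, so d_o2 = +17.99 cm.
Lens 2: 1/d_i2 = 1/f₂ − 1/d_o2 = 1/(28.0) − 1/(17.99) = -0.01987, so d_i2 = -50.3 cm.
The final image is virtual, 50.3 cm to the left of lens 2 (overall magnification ≈ -0.41).

50.3 cm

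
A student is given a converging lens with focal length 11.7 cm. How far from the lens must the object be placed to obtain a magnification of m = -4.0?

m = −d_i/d_o ⇒ d_i = −m·d_o.
1/f = 1/d_o + 1/d_i = 1/d_o − 1/(m·d_o) = (1 − 1/m)/d_o, so d_o = f(1 − 1/m) = (11.70)(1 − 1/(-4.0)) = 14.6 cm.

14.6 cm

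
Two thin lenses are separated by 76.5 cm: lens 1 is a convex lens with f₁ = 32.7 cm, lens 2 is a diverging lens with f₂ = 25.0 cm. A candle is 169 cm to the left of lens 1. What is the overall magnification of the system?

m = -0.0984

Lens 1: 1/d_i1 = 1/(32.7) − 1/(169) = 0.02466, so d_i1 = 40.55 cm; m₁ = −d_i1/d_o1 = -0.2399.
d_o2 = 76.5 − (40.55) = 35.95 cm.
f₂ = −25.0 cm (diverging).
Lens 2: 1/d_i2 = 1/(-25.0) − 1/(35.95) = -0.06782, so d_i2 = -14.75 cm; m₂ = −d_i2/d_o2 = +0.4102.
m = m₁·m₂ = (-0.2399)(+0.4102) = -0.0984.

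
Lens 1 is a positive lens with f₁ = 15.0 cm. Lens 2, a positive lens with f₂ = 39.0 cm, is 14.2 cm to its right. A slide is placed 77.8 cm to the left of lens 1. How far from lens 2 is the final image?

Lens 1: 1/d_i1 = 1/f₁ − 1/d_o1 = 1/(15.0) − 1/(77.8) = 0.05381, so d_i1 = 18.58 cm.
The intermediate image is 18.58 cm to the right of lens 1, which lies 4.380 cm to the right of lens 2 — a virtual object — so d_o2 = −4.380 cm.
Lens 2: 1/d_i2 = 1/f₂ − 1/d_o2 = 1/(39.0) − 1/(-4.380) = 0.2540, so d_i2 = 3.94 cm.
The final image is real, 3.94 cm to the right of lens 2 (overall magnification ≈ -0.21).

3.94 cm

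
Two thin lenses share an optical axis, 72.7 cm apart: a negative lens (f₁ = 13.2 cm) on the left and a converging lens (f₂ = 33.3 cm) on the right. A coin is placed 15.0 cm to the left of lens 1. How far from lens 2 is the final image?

Lens 1 is diverging, so f₁ = −13.2 cm.
Lens 1: 1/d_i1 = 1/f₁ − 1/d_o1 = 1/(-13.2) − 1/(15.0) = -0.1424, so d_i1 = -7.021 cm.
The intermediate image is 7.021 cm to the left of lens 1 (virtual), which is 72.7 − (-7.021) = 79.72 cm to the left of lens 2, so d_o2 = +79.72 cm.
Lens 2: 1/d_i2 = 1/f₂ − 1/d_o2 = 1/(33.3) − 1/(79.72) = 0.01749, so d_i2 = 57.2 cm.
The final image is real, 57.2 cm to the right of lens 2 (overall magnification ≈ -0.34).

57.2 cm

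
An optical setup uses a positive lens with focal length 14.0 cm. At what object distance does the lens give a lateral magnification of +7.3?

m = −d_i/d_o ⇒ d_i = −m·d_o.
1/f = 1/d_o + 1/d_i = 1/d_o − 1/(m·d_o) = (1 − 1/m)/d_o, so d_o = f(1 − 1/m) = (14.00)(1 − 1/(+7.3)) = 12.1 cm.

12.1 cm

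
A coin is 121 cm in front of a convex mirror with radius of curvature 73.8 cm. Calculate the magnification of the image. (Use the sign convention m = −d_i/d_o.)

f = R/2 = 73.8/2 = 36.90 cm; for a convex mirror, f = -36.90 cm.
1/d_i = 1/f − 1/d_o = 1/(-36.90) − 1/(121) = -0.03536, so d_i = -28.28 cm.
m = −d_i/d_o = −(-28.28)/(121) = +0.234.
The image is virtual, upright and reduced, behind the mirror.

m = +0.234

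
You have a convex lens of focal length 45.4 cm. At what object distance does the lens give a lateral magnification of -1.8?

m = −d_i/d_o ⇒ d_i = −m·d_o.
1/f = 1/d_o + 1/d_i = 1/d_o − 1/(m·d_o) = (1 − 1/m)/d_o, so d_o = f(1 − 1/m) = (45.40)(1 − 1/(-1.8)) = 70.6 cm.

70.6 cm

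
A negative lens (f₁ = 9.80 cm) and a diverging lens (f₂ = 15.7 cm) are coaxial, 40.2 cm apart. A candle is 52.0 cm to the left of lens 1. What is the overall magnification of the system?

m = +0.0388

f₁ = −9.80 cm (diverging).
Lens 1: 1/d_i1 = 1/(-9.80) − 1/(52.0) = -0.1213, so d_i1 = -8.246 cm; m₁ = −d_i1/d_o1 = +0.1586.
d_o2 = 40.2 − (-8.246) = 48.45 cm.
f₂ = −15.7 cm (diverging).
Lens 2: 1/d_i2 = 1/(-15.7) − 1/(48.45) = -0.08433, so d_i2 = -11.86 cm; m₂ = −d_i2/d_o2 = +0.2447.
m = m₁·m₂ = (+0.1586)(+0.2447) = +0.0388.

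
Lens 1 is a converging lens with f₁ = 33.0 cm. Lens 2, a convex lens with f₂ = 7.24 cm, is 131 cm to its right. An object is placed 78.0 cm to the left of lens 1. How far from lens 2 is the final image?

Lens 1: 1/d_i1 = 1/f₁ − 1/d_o1 = 1/(33.0) − 1/(78.0) = 0.01748, so d_i1 = 57.20 cm.
The intermediate image is 57.20 cm to the right of lens 1, which is 131 − (57.20) = 73.80 cm to the left of lens 2, so d_o2 = +73.80 cm.
Lens 2: 1/d_i2 = 1/f₂ − 1/d_o2 = 1/(7.24) − 1/(73.80) = 0.1246, so d_i2 = 8.03 cm.
The final image is real, 8.03 cm to the right of lens 2 (overall magnification ≈ 0.080).

8.03 cm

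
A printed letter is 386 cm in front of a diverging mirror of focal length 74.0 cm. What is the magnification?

For a diverging mirror, f = -74.0 cm.
1/d_i = 1/f − 1/d_o = 1/(-74.00) − 1/(386) = -0.01610, so d_i = -62.10 cm.
m = −d_i/d_o = −(-62.10)/(386) = +0.161.
The image is virtual, upright and reduced, behind the mirror.

m = +0.161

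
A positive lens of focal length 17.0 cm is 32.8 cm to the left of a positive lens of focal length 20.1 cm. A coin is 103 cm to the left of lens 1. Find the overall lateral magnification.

Lens 1: 1/d_i1 = 1/(17.0) − 1/(103) = 0.04911, so d_i1 = 20.36 cm; m₁ = −d_i1/d_o1 = -0.1977.
d_o2 = 32.8 − (20.36) = 12.44 cm.
Lens 2: 1/d_i2 = 1/(20.1) − 1/(12.44) = -0.03063, so d_i2 = -32.64 cm; m₂ = −d_i2/d_o2 = +2.624.
m = m₁·m₂ = (-0.1977)(+2.624) = -0.519.

m = -0.519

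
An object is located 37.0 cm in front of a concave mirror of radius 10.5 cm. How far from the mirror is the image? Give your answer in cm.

6.12 cm

f = R/2 = 10.5/2 = 5.250 cm.
Mirror equation: 1/d_i = 1/f − 1/d_o = 1/(5.250) − 1/(37.0) = 0.1905 − 0.02703 = 0.1634, so d_i = 6.12 cm.
The image is real, inverted and reduced, in front of the mirror.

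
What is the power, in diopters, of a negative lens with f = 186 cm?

For a negative lens, f = −186 cm.
f = -186 cm = -1.86 m.
P = 1/f = 1/(-1.86 m) = -0.538 D.

P = -0.538 D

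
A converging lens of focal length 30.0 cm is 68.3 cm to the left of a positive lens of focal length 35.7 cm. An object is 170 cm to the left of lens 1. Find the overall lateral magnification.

m = -2.00

Lens 1: 1/d_i1 = 1/(30.0) − 1/(170) = 0.02745, so d_i1 = 36.43 cm; m₁ = −d_i1/d_o1 = -0.2143.
d_o2 = 68.3 − (36.43) = 31.87 cm.
Lens 2: 1/d_i2 = 1/(35.7) − 1/(31.87) = -0.003366, so d_i2 = -297.1 cm; m₂ = −d_i2/d_o2 = +9.321.
m = m₁·m₂ = (-0.2143)(+9.321) = -2.00.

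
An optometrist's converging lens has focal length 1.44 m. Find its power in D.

P = +0.694 D

P = 1/f = 1/(1.44 m) = +0.694 D.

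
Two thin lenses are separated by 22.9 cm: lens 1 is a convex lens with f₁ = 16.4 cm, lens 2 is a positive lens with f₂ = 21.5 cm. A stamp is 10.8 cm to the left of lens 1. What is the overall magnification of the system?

m = -1.91

Lens 1: 1/d_i1 = 1/(16.4) − 1/(10.8) = -0.03162, so d_i1 = -31.63 cm; m₁ = −d_i1/d_o1 = +2.929.
d_o2 = 22.9 − (-31.63) = 54.53 cm.
Lens 2: 1/d_i2 = 1/(21.5) − 1/(54.53) = 0.02817, so d_i2 = 35.49 cm; m₂ = −d_i2/d_o2 = -0.6509.
m = m₁·m₂ = (+2.929)(-0.6509) = -1.91.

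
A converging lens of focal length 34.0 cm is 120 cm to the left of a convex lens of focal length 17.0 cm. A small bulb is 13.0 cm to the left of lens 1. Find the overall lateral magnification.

Lens 1: 1/d_i1 = 1/(34.0) − 1/(13.0) = -0.04751, so d_i1 = -21.05 cm; m₁ = −d_i1/d_o1 = +1.619.
d_o2 = 120 − (-21.05) = 141.1 cm.
Lens 2: 1/d_i2 = 1/(17.0) − 1/(141.1) = 0.05174, so d_i2 = 19.33 cm; m₂ = −d_i2/d_o2 = -0.1370.
m = m₁·m₂ = (+1.619)(-0.1370) = -0.222.

m = -0.222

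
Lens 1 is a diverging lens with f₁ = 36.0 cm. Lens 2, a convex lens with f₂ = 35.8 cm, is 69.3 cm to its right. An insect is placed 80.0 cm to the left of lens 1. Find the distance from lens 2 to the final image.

57.8 cm

Lens 1 is diverging, so f₁ = −36.0 cm.
Lens 1: 1/d_i1 = 1/f₁ − 1/d_o1 = 1/(-36.0) − 1/(80.0) = -0.04028, so d_i1 = -24.83 cm.
The intermediate image is 24.83 cm to the left of lens 1 (virtual), which is 69.3 − (-24.83) = 94.13 cm to the left of lens 2, so d_o2 = +94.13 cm.
Lens 2: 1/d_i2 = 1/f₂ − 1/d_o2 = 1/(35.8) − 1/(94.13) = 0.01731, so d_i2 = 57.8 cm.
The final image is real, 57.8 cm to the right of lens 2 (overall magnification ≈ -0.19).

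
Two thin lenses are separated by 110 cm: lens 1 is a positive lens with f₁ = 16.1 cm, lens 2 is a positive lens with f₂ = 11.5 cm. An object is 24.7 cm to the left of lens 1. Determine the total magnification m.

Lens 1: 1/d_i1 = 1/(16.1) − 1/(24.7) = 0.02163, so d_i1 = 46.24 cm; m₁ = −d_i1/d_o1 = -1.872.
d_o2 = 110 − (46.24) = 63.76 cm.
Lens 2: 1/d_i2 = 1/(11.5) − 1/(63.76) = 0.07127, so d_i2 = 14.03 cm; m₂ = −d_i2/d_o2 = -0.2201.
m = m₁·m₂ = (-1.872)(-0.2201) = +0.412.

m = +0.412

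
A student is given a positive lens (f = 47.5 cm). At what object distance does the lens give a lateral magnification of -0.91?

99.7 cm

m = −d_i/d_o ⇒ d_i = −m·d_o.
1/f = 1/d_o + 1/d_i = 1/d_o − 1/(m·d_o) = (1 − 1/m)/d_o, so d_o = f(1 − 1/m) = (47.50)(1 − 1/(-0.91)) = 99.7 cm.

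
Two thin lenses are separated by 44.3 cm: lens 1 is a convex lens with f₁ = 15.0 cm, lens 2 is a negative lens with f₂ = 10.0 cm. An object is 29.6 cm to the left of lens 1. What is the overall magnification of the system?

m = -0.430

Lens 1: 1/d_i1 = 1/(15.0) − 1/(29.6) = 0.03288, so d_i1 = 30.41 cm; m₁ = −d_i1/d_o1 = -1.027.
d_o2 = 44.3 − (30.41) = 13.89 cm.
f₂ = −10.0 cm (diverging).
Lens 2: 1/d_i2 = 1/(-10.0) − 1/(13.89) = -0.1720, so d_i2 = -5.814 cm; m₂ = −d_i2/d_o2 = +0.4186.
m = m₁·m₂ = (-1.027)(+0.4186) = -0.430.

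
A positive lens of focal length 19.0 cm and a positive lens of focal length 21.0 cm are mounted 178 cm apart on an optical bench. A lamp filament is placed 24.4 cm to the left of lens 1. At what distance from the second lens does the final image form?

27.2 cm

Lens 1: 1/d_i1 = 1/f₁ − 1/d_o1 = 1/(19.0) − 1/(24.4) = 0.01165, so d_i1 = 85.85 cm.
The intermediate image is 85.85 cm to the right of lens 1, which is 178 − (85.85) = 92.15 cm to the left of lens 2, so d_o2 = +92.15 cm.
Lens 2: 1/d_i2 = 1/f₂ − 1/d_o2 = 1/(21.0) − 1/(92.15) = 0.03677, so d_i2 = 27.2 cm.
The final image is real, 27.2 cm to the right of lens 2 (overall magnification ≈ 1.0).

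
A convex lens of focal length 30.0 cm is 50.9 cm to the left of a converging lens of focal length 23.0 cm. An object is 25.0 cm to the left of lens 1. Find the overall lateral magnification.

m = -0.776

Lens 1: 1/d_i1 = 1/(30.0) − 1/(25.0) = -0.006667, so d_i1 = -150.0 cm; m₁ = −d_i1/d_o1 = +6.000.
d_o2 = 50.9 − (-150.0) = 200.9 cm.
Lens 2: 1/d_i2 = 1/(23.0) − 1/(200.9) = 0.03850, so d_i2 = 25.97 cm; m₂ = −d_i2/d_o2 = -0.1293.
m = m₁·m₂ = (+6.000)(-0.1293) = -0.776.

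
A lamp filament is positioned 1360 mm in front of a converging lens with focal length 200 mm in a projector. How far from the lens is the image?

234 mm

Lens equation: 1/q = 1/f − 1/p = 1/(200.0) − 1/(1360) = 0.005000 − 0.0007353 = 0.004265, so q = 234 mm.
The image is real, inverted and reduced, on the far side of the lens.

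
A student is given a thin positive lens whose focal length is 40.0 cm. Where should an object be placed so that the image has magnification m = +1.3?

m = −d_i/d_o ⇒ d_i = −m·d_o.
1/f = 1/d_o + 1/d_i = 1/d_o − 1/(m·d_o) = (1 − 1/m)/d_o, so d_o = f(1 − 1/m) = (40.00)(1 − 1/(+1.3)) = 9.23 cm.

9.23 cm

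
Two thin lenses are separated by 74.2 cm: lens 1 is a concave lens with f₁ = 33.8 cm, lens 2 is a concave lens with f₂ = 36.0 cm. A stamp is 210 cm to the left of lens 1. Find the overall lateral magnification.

m = +0.0358

f₁ = −33.8 cm (diverging).
Lens 1: 1/d_i1 = 1/(-33.8) − 1/(210) = -0.03435, so d_i1 = -29.11 cm; m₁ = −d_i1/d_o1 = +0.1386.
d_o2 = 74.2 − (-29.11) = 103.3 cm.
f₂ = −36.0 cm (diverging).
Lens 2: 1/d_i2 = 1/(-36.0) − 1/(103.3) = -0.03746, so d_i2 = -26.70 cm; m₂ = −d_i2/d_o2 = +0.2584.
m = m₁·m₂ = (+0.1386)(+0.2584) = +0.0358.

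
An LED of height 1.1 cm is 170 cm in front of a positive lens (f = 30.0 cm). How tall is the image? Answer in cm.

1/d_i = 1/f − 1/d_o = 1/(30.00) − 1/(170) = 0.02745, so d_i = 36.43 cm.
m = −d_i/d_o = -0.2143.
|h_i| = |m|·h_o = 0.2143 × 1.1 = 0.236 cm. The image is real, inverted and reduced, on the far side of the lens.

0.236 cm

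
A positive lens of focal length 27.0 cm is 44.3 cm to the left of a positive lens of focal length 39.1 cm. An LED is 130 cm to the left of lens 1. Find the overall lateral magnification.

m = -0.355

Lens 1: 1/d_i1 = 1/(27.0) − 1/(130) = 0.02934, so d_i1 = 34.08 cm; m₁ = −d_i1/d_o1 = -0.2622.
d_o2 = 44.3 − (34.08) = 10.22 cm.
Lens 2: 1/d_i2 = 1/(39.1) − 1/(10.22) = -0.07227, so d_i2 = -13.84 cm; m₂ = −d_i2/d_o2 = +1.354.
m = m₁·m₂ = (-0.2622)(+1.354) = -0.355.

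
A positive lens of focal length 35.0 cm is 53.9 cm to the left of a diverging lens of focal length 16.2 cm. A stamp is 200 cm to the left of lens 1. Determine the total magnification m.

m = -0.124

Lens 1: 1/d_i1 = 1/(35.0) − 1/(200) = 0.02357, so d_i1 = 42.42 cm; m₁ = −d_i1/d_o1 = -0.2121.
d_o2 = 53.9 − (42.42) = 11.48 cm.
f₂ = −16.2 cm (diverging).
Lens 2: 1/d_i2 = 1/(-16.2) − 1/(11.48) = -0.1488, so d_i2 = -6.719 cm; m₂ = −d_i2/d_o2 = +0.5853.
m = m₁·m₂ = (-0.2121)(+0.5853) = -0.124.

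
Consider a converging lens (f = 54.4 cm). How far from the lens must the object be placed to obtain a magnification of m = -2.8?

73.8 cm

m = −d_i/d_o ⇒ d_i = −m·d_o.
1/f = 1/d_o + 1/d_i = 1/d_o − 1/(m·d_o) = (1 − 1/m)/d_o, so d_o = f(1 − 1/m) = (54.40)(1 − 1/(-2.8)) = 73.8 cm.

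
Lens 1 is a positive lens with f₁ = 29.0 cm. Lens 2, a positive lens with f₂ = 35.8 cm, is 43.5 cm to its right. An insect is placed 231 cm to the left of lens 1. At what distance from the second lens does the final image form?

Lens 1: 1/d_i1 = 1/f₁ − 1/d_o1 = 1/(29.0) − 1/(231) = 0.03015, so d_i1 = 33.16 cm.
The intermediate image is 33.16 cm to the right of lens 1, which is 43.5 − (33.16) = 10.34 cm to the left of lens 2, so d_o2 = +10.34 cm.
Lens 2: 1/d_i2 = 1/f₂ − 1/d_o2 = 1/(35.8) − 1/(10.34) = -0.06878, so d_i2 = -14.5 cm.
The final image is virtual, 14.5 cm to the left of lens 2 (overall magnification ≈ -0.20).

14.5 cm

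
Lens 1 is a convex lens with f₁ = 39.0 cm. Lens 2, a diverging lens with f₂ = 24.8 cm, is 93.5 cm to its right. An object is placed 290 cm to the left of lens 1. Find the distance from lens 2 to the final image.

Lens 1: 1/d_i1 = 1/f₁ − 1/d_o1 = 1/(39.0) − 1/(290) = 0.02219, so d_i1 = 45.06 cm.
The intermediate image is 45.06 cm to the right of lens 1, which is 93.5 − (45.06) = 48.44 cm to the left of lens 2, so d_o2 = +48.44 cm.
Lens 2 is diverging, so f₂ = −24.8 cm.
Lens 2: 1/d_i2 = 1/f₂ − 1/d_o2 = 1/(-24.8) − 1/(48.44) = -0.06097, so d_i2 = -16.4 cm.
The final image is virtual, 16.4 cm to the left of lens 2 (overall magnification ≈ -0.053).

16.4 cm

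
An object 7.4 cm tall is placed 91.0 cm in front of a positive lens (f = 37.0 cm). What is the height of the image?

5.07 cm

1/d_i = 1/f − 1/d_o = 1/(37.00) − 1/(91.0) = 0.01604, so d_i = 62.35 cm.
m = −d_i/d_o = -0.6852.
|h_i| = |m|·h_o = 0.6852 × 7.4 = 5.07 cm. The image is real, inverted and reduced, on the far side of the lens.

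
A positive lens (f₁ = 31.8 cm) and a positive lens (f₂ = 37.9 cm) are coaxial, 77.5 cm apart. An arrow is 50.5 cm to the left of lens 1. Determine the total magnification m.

Lens 1: 1/d_i1 = 1/(31.8) − 1/(50.5) = 0.01164, so d_i1 = 85.88 cm; m₁ = −d_i1/d_o1 = -1.701.
d_o2 = 77.5 − (85.88) = -8.380 cm (virtual object).
Lens 2: 1/d_i2 = 1/(37.9) − 1/(-8.380) = 0.1457, so d_i2 = 6.863 cm; m₂ = −d_i2/d_o2 = +0.8189.
m = m₁·m₂ = (-1.701)(+0.8189) = -1.39.

m = -1.39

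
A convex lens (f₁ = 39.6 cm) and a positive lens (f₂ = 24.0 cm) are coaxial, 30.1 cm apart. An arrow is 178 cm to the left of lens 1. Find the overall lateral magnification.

m = -0.153

Lens 1: 1/d_i1 = 1/(39.6) − 1/(178) = 0.01963, so d_i1 = 50.93 cm; m₁ = −d_i1/d_o1 = -0.2861.
d_o2 = 30.1 − (50.93) = -20.83 cm (virtual object).
Lens 2: 1/d_i2 = 1/(24.0) − 1/(-20.83) = 0.08967, so d_i2 = 11.15 cm; m₂ = −d_i2/d_o2 = +0.5354.
m = m₁·m₂ = (-0.2861)(+0.5354) = -0.153.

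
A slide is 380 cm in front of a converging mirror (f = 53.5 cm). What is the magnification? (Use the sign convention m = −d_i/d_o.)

1/d_i = 1/f − 1/d_o = 1/(53.50) − 1/(380) = 0.01606, so d_i = 62.27 cm.
m = −d_i/d_o = −(62.27)/(380) = -0.164.
The image is real, inverted and reduced, in front of the mirror.

m = -0.164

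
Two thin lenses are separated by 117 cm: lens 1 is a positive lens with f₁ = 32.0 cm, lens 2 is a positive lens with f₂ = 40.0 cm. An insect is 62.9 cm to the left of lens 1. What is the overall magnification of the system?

m = +3.49

Lens 1: 1/d_i1 = 1/(32.0) − 1/(62.9) = 0.01535, so d_i1 = 65.14 cm; m₁ = −d_i1/d_o1 = -1.036.
d_o2 = 117 − (65.14) = 51.86 cm.
Lens 2: 1/d_i2 = 1/(40.0) − 1/(51.86) = 0.005717, so d_i2 = 174.9 cm; m₂ = −d_i2/d_o2 = -3.373.
m = m₁·m₂ = (-1.036)(-3.373) = +3.49.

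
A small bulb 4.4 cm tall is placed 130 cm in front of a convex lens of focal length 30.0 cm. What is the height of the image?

1/d_i = 1/f − 1/d_o = 1/(30.00) − 1/(130) = 0.02564, so d_i = 39.00 cm.
m = −d_i/d_o = -0.3000.
|h_i| = |m|·h_o = 0.3000 × 4.4 = 1.32 cm. The image is real, inverted and reduced, on the far side of the lens.

1.32 cm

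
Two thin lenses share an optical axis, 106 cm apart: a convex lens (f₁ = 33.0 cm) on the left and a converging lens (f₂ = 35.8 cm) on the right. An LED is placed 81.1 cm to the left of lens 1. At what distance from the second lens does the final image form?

124 cm

Lens 1: 1/d_i1 = 1/f₁ − 1/d_o1 = 1/(33.0) − 1/(81.1) = 0.01797, so d_i1 = 55.64 cm.
The intermediate image is 55.64 cm to the right of lens 1, which is 106 − (55.64) = 50.36 cm to the left of lens 2, so d_o2 = +50.36 cm.
Lens 2: 1/d_i2 = 1/f₂ − 1/d_o2 = 1/(35.8) − 1/(50.36) = 0.008076, so d_i2 = 124 cm.
The final image is real, 124 cm to the right of lens 2 (overall magnification ≈ 1.7).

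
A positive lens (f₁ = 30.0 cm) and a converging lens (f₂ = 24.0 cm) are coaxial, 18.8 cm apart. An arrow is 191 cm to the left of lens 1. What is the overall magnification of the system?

m = -0.110

Lens 1: 1/d_i1 = 1/(30.0) − 1/(191) = 0.02810, so d_i1 = 35.59 cm; m₁ = −d_i1/d_o1 = -0.1863.
d_o2 = 18.8 − (35.59) = -16.79 cm (virtual object).
Lens 2: 1/d_i2 = 1/(24.0) − 1/(-16.79) = 0.1012, so d_i2 = 9.879 cm; m₂ = −d_i2/d_o2 = +0.5884.
m = m₁·m₂ = (-0.1863)(+0.5884) = -0.110.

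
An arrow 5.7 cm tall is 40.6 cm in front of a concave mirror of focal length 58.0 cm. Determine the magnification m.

1/d_i = 1/f − 1/d_o = 1/(58.00) − 1/(40.6) = -0.007389, so d_i = -135.3 cm.
m = −d_i/d_o = −(-135.3)/(40.6) = +3.33.
The image is virtual, upright and enlarged, behind the mirror.

m = +3.33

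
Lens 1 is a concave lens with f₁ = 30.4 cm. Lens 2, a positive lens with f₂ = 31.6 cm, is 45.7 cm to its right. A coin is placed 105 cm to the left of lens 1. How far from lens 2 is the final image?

Lens 1 is diverging, so f₁ = −30.4 cm.
Lens 1: 1/d_i1 = 1/f₁ − 1/d_o1 = 1/(-30.4) − 1/(105) = -0.04242, so d_i1 = -23.57 cm.
The intermediate image is 23.57 cm to the left of lens 1 (virtual), which is 45.7 − (-23.57) = 69.27 cm to the left of lens 2, so d_o2 = +69.27 cm.
Lens 2: 1/d_i2 = 1/f₂ − 1/d_o2 = 1/(31.6) − 1/(69.27) = 0.01721, so d_i2 = 58.1 cm.
The final image is real, 58.1 cm to the right of lens 2 (overall magnification ≈ -0.19).

58.1 cm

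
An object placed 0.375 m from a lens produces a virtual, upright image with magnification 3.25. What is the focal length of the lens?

m = −d_i/d_o ⇒ d_i = −m·d_o = −(+3.25)·(0.375) = -1.219 m.
1/f = 1/d_o + 1/d_i = 1/(0.375) + 1/(-1.219) = 1.846, so f = 0.542 m.
Since f is positive, the lens is converging.

f = 0.542 m (converging)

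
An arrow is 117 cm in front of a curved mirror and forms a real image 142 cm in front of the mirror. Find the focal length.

Real image ⇒ d_i = +142 cm.
1/f = 1/d_o + 1/d_i = 1/(117) + 1/(142) = 0.01559, so f = 64.1 cm.
Since f is positive, the curved mirror is concave.

f = 64.1 cm (concave)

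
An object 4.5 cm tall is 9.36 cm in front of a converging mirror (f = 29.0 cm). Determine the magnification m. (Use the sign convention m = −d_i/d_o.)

m = +1.48

1/d_i = 1/f − 1/d_o = 1/(29.00) − 1/(9.36) = -0.07235, so d_i = -13.82 cm.
m = −d_i/d_o = −(-13.82)/(9.36) = +1.48.
The image is virtual, upright and enlarged, behind the mirror.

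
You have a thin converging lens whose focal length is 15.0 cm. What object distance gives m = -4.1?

m = −d_i/d_o ⇒ d_i = −m·d_o.
1/f = 1/d_o + 1/d_i = 1/d_o − 1/(m·d_o) = (1 − 1/m)/d_o, so d_o = f(1 − 1/m) = (15.00)(1 − 1/(-4.1)) = 18.7 cm.

18.7 cm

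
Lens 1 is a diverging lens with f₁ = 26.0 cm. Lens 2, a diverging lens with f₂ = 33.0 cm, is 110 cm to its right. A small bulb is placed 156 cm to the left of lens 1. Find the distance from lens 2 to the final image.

Lens 1 is diverging, so f₁ = −26.0 cm.
Lens 1: 1/d_i1 = 1/f₁ − 1/d_o1 = 1/(-26.0) − 1/(156) = -0.04487, so d_i1 = -22.29 cm.
The intermediate image is 22.29 cm to the left of lens 1 (virtual), which is 110 − (-22.29) = 132.3 cm to the left of lens 2, so d_o2 = +132.3 cm.
Lens 2 is diverging, so f₂ = −33.0 cm.
Lens 2: 1/d_i2 = 1/f₂ − 1/d_o2 = 1/(-33.0) − 1/(132.3) = -0.03786, so d_i2 = -26.4 cm.
The final image is virtual, 26.4 cm to the left of lens 2 (overall magnification ≈ 0.029).

26.4 cm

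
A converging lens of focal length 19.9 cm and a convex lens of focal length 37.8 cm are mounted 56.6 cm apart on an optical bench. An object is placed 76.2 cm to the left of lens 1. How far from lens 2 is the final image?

138 cm

Lens 1: 1/d_i1 = 1/f₁ − 1/d_o1 = 1/(19.9) − 1/(76.2) = 0.03713, so d_i1 = 26.93 cm.
The intermediate image is 26.93 cm to the right of lens 1, which is 56.6 − (26.93) = 29.67 cm to the left of lens 2, so d_o2 = +29.67 cm.
Lens 2: 1/d_i2 = 1/f₂ − 1/d_o2 = 1/(37.8) − 1/(29.67) = -0.007249, so d_i2 = -138 cm.
The final image is virtual, 138 cm to the left of lens 2 (overall magnification ≈ -1.6).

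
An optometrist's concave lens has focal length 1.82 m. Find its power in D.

For a concave lens, f = −1.82 m.
P = 1/f = 1/(-1.82 m) = -0.549 D.

P = -0.549 D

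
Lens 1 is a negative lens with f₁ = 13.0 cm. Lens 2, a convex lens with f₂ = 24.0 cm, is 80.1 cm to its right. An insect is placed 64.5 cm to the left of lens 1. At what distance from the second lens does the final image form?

Lens 1 is diverging, so f₁ = −13.0 cm.
Lens 1: 1/d_i1 = 1/f₁ − 1/d_o1 = 1/(-13.0) − 1/(64.5) = -0.09243, so d_i1 = -10.82 cm.
The intermediate image is 10.82 cm to the left of lens 1 (virtual), which is 80.1 − (-10.82) = 90.92 cm to the left of lens 2, so d_o2 = +90.92 cm.
Lens 2: 1/d_i2 = 1/f₂ − 1/d_o2 = 1/(24.0) − 1/(90.92) = 0.03067, so d_i2 = 32.6 cm.
The final image is real, 32.6 cm to the right of lens 2 (overall magnification ≈ -0.060).

32.6 cm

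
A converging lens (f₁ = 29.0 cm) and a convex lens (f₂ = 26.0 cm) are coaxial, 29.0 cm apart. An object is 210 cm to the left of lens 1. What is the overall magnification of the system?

m = -0.136

Lens 1: 1/d_i1 = 1/(29.0) − 1/(210) = 0.02972, so d_i1 = 33.65 cm; m₁ = −d_i1/d_o1 = -0.1602.
d_o2 = 29.0 − (33.65) = -4.650 cm (virtual object).
Lens 2: 1/d_i2 = 1/(26.0) − 1/(-4.650) = 0.2535, so d_i2 = 3.945 cm; m₂ = −d_i2/d_o2 = +0.8483.
m = m₁·m₂ = (-0.1602)(+0.8483) = -0.136.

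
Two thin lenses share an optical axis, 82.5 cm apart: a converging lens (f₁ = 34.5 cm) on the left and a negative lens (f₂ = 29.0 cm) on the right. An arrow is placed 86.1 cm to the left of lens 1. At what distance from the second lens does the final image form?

13.4 cm

Lens 1: 1/d_i1 = 1/f₁ − 1/d_o1 = 1/(34.5) − 1/(86.1) = 0.01737, so d_i1 = 57.57 cm.
The intermediate image is 57.57 cm to the right of lens 1, which is 82.5 − (57.57) = 24.93 cm to the left of lens 2, so d_o2 = +24.93 cm.
Lens 2 is diverging, so f₂ = −29.0 cm.
Lens 2: 1/d_i2 = 1/f₂ − 1/d_o2 = 1/(-29.0) − 1/(24.93) = -0.07460, so d_i2 = -13.4 cm.
The final image is virtual, 13.4 cm to the left of lens 2 (overall magnification ≈ -0.36).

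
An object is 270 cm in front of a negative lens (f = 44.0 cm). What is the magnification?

For a negative lens, f = -44.0 cm.
1/d_i = 1/f − 1/d_o = 1/(-44.00) − 1/(270) = -0.02643, so d_i = -37.83 cm.
m = −d_i/d_o = −(-37.83)/(270) = +0.140.
The image is virtual, upright and reduced, on the same side as the object.

m = +0.140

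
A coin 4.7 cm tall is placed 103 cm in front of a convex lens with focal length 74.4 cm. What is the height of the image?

1/d_i = 1/f − 1/d_o = 1/(74.40) − 1/(103) = 0.003732, so d_i = 267.9 cm.
m = −d_i/d_o = -2.601.
|h_i| = |m|·h_o = 2.601 × 4.7 = 12.2 cm. The image is real, inverted and enlarged, on the far side of the lens.

12.2 cm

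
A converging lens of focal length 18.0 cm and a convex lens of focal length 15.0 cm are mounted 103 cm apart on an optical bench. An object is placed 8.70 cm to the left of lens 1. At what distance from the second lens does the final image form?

17.1 cm

Lens 1: 1/d_i1 = 1/f₁ − 1/d_o1 = 1/(18.0) − 1/(8.70) = -0.05939, so d_i1 = -16.84 cm.
The intermediate image is 16.84 cm to the left of lens 1 (virtual), which is 103 − (-16.84) = 119.8 cm to the left of lens 2, so d_o2 = +119.8 cm.
Lens 2: 1/d_i2 = 1/f₂ − 1/d_o2 = 1/(15.0) − 1/(119.8) = 0.05832, so d_i2 = 17.1 cm.
The final image is real, 17.1 cm to the right of lens 2 (overall magnification ≈ -0.28).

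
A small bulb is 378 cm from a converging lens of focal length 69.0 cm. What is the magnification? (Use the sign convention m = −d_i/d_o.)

1/d_i = 1/f − 1/d_o = 1/(69.00) − 1/(378) = 0.01185, so d_i = 84.41 cm.
m = −d_i/d_o = −(84.41)/(378) = -0.223.
The image is real, inverted and reduced, on the far side of the lens.

m = -0.223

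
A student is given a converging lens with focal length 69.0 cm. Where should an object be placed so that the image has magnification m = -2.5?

96.6 cm

m = −d_i/d_o ⇒ d_i = −m·d_o.
1/f = 1/d_o + 1/d_i = 1/d_o − 1/(m·d_o) = (1 − 1/m)/d_o, so d_o = f(1 − 1/m) = (69.00)(1 − 1/(-2.5)) = 96.6 cm.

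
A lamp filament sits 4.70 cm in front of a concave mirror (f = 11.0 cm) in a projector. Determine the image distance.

8.21 cm

Mirror equation: 1/d_i = 1/f − 1/d_o = 1/(11.00) − 1/(4.70) = 0.09091 − 0.2128 = -0.1219, so d_i = -8.21 cm.
The image is virtual, upright and enlarged, behind the mirror.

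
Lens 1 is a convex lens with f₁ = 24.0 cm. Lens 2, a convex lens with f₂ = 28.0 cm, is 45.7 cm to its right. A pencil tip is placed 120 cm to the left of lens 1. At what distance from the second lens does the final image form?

35.7 cm

Lens 1: 1/d_i1 = 1/f₁ − 1/d_o1 = 1/(24.0) − 1/(120) = 0.03333, so d_i1 = 30.00 cm.
The intermediate image is 30.00 cm to the right of lens 1, which is 45.7 − (30.00) = 15.70 cm to the left of lens 2, so d_o2 = +15.70 cm.
Lens 2: 1/d_i2 = 1/f₂ − 1/d_o2 = 1/(28.0) − 1/(15.70) = -0.02798, so d_i2 = -35.7 cm.
The final image is virtual, 35.7 cm to the left of lens 2 (overall magnification ≈ -0.57).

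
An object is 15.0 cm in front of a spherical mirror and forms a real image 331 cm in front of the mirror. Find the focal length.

Real image ⇒ d_i = +331 cm.
1/f = 1/d_o + 1/d_i = 1/(15.0) + 1/(331) = 0.06969, so f = 14.3 cm.
Since f is positive, the spherical mirror is concave.

f = 14.3 cm (concave)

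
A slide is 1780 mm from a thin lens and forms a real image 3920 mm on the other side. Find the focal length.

f = 1220 mm (converging)

Real image ⇒ d_i = +3920 mm.
1/f = 1/d_o + 1/d_i = 1/(1780) + 1/(3920) = 0.0008169, so f = 1220 mm.
Since f is positive, the thin lens is converging.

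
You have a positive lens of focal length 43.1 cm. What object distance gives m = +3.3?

m = −d_i/d_o ⇒ d_i = −m·d_o.
1/f = 1/d_o + 1/d_i = 1/d_o − 1/(m·d_o) = (1 − 1/m)/d_o, so d_o = f(1 − 1/m) = (43.10)(1 − 1/(+3.3)) = 30.0 cm.

30.0 cm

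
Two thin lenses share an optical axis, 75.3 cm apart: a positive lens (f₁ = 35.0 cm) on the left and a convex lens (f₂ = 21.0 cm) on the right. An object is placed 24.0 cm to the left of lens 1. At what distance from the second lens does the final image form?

Lens 1: 1/d_i1 = 1/f₁ − 1/d_o1 = 1/(35.0) − 1/(24.0) = -0.01310, so d_i1 = -76.36 cm.
The intermediate image is 76.36 cm to the left of lens 1 (virtual), which is 75.3 − (-76.36) = 151.7 cm to the left of lens 2, so d_o2 = +151.7 cm.
Lens 2: 1/d_i2 = 1/f₂ − 1/d_o2 = 1/(21.0) − 1/(151.7) = 0.04103, so d_i2 = 24.4 cm.
The final image is real, 24.4 cm to the right of lens 2 (overall magnification ≈ -0.51).

24.4 cm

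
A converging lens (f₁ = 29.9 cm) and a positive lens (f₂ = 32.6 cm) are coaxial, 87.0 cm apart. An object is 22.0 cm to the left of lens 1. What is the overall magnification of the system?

Lens 1: 1/d_i1 = 1/(29.9) − 1/(22.0) = -0.01201, so d_i1 = -83.27 cm; m₁ = −d_i1/d_o1 = +3.785.
d_o2 = 87.0 − (-83.27) = 170.3 cm.
Lens 2: 1/d_i2 = 1/(32.6) − 1/(170.3) = 0.02480, so d_i2 = 40.32 cm; m₂ = −d_i2/d_o2 = -0.2367.
m = m₁·m₂ = (+3.785)(-0.2367) = -0.896.

m = -0.896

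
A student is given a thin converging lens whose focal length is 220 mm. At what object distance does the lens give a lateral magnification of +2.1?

m = −d_i/d_o ⇒ d_i = −m·d_o.
1/f = 1/d_o + 1/d_i = 1/d_o − 1/(m·d_o) = (1 − 1/m)/d_o, so d_o = f(1 − 1/m) = (220.0)(1 − 1/(+2.1)) = 115 mm.

115 mm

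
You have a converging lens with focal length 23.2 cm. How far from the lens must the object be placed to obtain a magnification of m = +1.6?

m = −d_i/d_o ⇒ d_i = −m·d_o.
1/f = 1/d_o + 1/d_i = 1/d_o − 1/(m·d_o) = (1 − 1/m)/d_o, so d_o = f(1 − 1/m) = (23.20)(1 − 1/(+1.6)) = 8.70 cm.

8.70 cm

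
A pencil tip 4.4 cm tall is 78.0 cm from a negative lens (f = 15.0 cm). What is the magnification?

m = +0.161

For a negative lens, f = -15.0 cm.
1/d_i = 1/f − 1/d_o = 1/(-15.00) − 1/(78.0) = -0.07949, so d_i = -12.58 cm.
m = −d_i/d_o = −(-12.58)/(78.0) = +0.161.
The image is virtual, upright and reduced, on the same side as the object.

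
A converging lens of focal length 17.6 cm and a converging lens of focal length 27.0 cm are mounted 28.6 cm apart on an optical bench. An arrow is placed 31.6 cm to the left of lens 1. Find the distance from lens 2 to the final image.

Lens 1: 1/d_i1 = 1/f₁ − 1/d_o1 = 1/(17.6) − 1/(31.6) = 0.02517, so d_i1 = 39.73 cm.
The intermediate image is 39.73 cm to the right of lens 1, which lies 11.13 cm to the right of lens 2 — a virtual object — so d_o2 = −11.13 cm.
Lens 2: 1/d_i2 = 1/f₂ − 1/d_o2 = 1/(27.0) − 1/(-11.13) = 0.1269, so d_i2 = 7.88 cm.
The final image is real, 7.88 cm to the right of lens 2 (overall magnification ≈ -0.89).

7.88 cm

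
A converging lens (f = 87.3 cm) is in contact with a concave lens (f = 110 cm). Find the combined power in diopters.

P₁ = 1/f₁ = 1/(0.873 m) = +1.145 D; P₂ = 1/f₂ = 1/(-1.10 m) = -0.9091 D.
For thin lenses in contact, P = P₁ + P₂ = (+1.145) + (-0.9091) = +0.236 D.

P = +0.236 D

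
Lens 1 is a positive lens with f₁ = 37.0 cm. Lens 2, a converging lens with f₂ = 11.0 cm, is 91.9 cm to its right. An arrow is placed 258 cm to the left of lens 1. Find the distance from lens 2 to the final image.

14.2 cm

Lens 1: 1/d_i1 = 1/f₁ − 1/d_o1 = 1/(37.0) − 1/(258) = 0.02315, so d_i1 = 43.19 cm.
The intermediate image is 43.19 cm to the right of lens 1, which is 91.9 − (43.19) = 48.71 cm to the left of lens 2, so d_o2 = +48.71 cm.
Lens 2: 1/d_i2 = 1/f₂ − 1/d_o2 = 1/(11.0) − 1/(48.71) = 0.07038, so d_i2 = 14.2 cm.
The final image is real, 14.2 cm to the right of lens 2 (overall magnification ≈ 0.049).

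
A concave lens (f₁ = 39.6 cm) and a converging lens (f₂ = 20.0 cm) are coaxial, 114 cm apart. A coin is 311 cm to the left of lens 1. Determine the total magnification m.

f₁ = −39.6 cm (diverging).
Lens 1: 1/d_i1 = 1/(-39.6) − 1/(311) = -0.02847, so d_i1 = -35.13 cm; m₁ = −d_i1/d_o1 = +0.1130.
d_o2 = 114 − (-35.13) = 149.1 cm.
Lens 2: 1/d_i2 = 1/(20.0) − 1/(149.1) = 0.04329, so d_i2 = 23.10 cm; m₂ = −d_i2/d_o2 = -0.1549.
m = m₁·m₂ = (+0.1130)(-0.1549) = -0.0175.

m = -0.0175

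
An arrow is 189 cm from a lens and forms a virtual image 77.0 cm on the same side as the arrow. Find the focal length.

f = -130 cm (diverging)

Virtual image ⇒ d_i = −77.0 cm.
1/f = 1/d_o + 1/d_i = 1/(189) + 1/(-77.0) = -0.007696, so f = -130 cm.
Since f is negative, the lens is diverging.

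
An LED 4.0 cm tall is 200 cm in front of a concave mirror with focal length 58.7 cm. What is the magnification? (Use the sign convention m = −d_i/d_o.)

m = -0.415

1/d_i = 1/f − 1/d_o = 1/(58.70) − 1/(200) = 0.01204, so d_i = 83.09 cm.
m = −d_i/d_o = −(83.09)/(200) = -0.415.
The image is real, inverted and reduced, in front of the mirror.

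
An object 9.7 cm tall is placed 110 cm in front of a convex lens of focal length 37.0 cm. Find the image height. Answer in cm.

4.92 cm

1/d_i = 1/f − 1/d_o = 1/(37.00) − 1/(110) = 0.01794, so d_i = 55.75 cm.
m = −d_i/d_o = -0.5068.
|h_i| = |m|·h_o = 0.5068 × 9.7 = 4.92 cm. The image is real, inverted and reduced, on the far side of the lens.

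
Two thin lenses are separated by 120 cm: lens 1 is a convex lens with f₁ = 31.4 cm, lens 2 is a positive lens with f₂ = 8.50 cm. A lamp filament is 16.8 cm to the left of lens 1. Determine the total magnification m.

Lens 1: 1/d_i1 = 1/(31.4) − 1/(16.8) = -0.02768, so d_i1 = -36.13 cm; m₁ = −d_i1/d_o1 = +2.151.
d_o2 = 120 − (-36.13) = 156.1 cm.
Lens 2: 1/d_i2 = 1/(8.50) − 1/(156.1) = 0.1112, so d_i2 = 8.989 cm; m₂ = −d_i2/d_o2 = -0.05759.
m = m₁·m₂ = (+2.151)(-0.05759) = -0.124.

m = -0.124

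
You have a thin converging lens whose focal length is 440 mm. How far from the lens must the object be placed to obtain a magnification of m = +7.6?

m = −d_i/d_o ⇒ d_i = −m·d_o.
1/f = 1/d_o + 1/d_i = 1/d_o − 1/(m·d_o) = (1 − 1/m)/d_o, so d_o = f(1 − 1/m) = (440.0)(1 − 1/(+7.6)) = 382 mm.

382 mm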